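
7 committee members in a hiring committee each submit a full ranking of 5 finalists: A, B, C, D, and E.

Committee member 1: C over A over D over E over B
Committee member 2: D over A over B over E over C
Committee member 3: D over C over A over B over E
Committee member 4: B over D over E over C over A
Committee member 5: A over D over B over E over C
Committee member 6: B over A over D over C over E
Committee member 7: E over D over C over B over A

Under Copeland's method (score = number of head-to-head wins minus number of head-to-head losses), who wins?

D

Pairwise results:
  A vs B: A wins 4–3.
  A vs C: C wins 4–3.
  A vs D: D wins 4–3.
  A vs E: A wins 5–2.
  B vs C: B wins 4–3.
  B vs D: D wins 5–2.
  B vs E: B wins 5–2.
  C vs D: D wins 6–1.
  C vs E: E wins 4–3.
  D vs E: D wins 6–1.
Copeland scores (wins − losses):
  A: 2 − 2 = 0
  B: 2 − 2 = 0
  C: 1 − 3 = -2
  D: 4 − 0 = 4
  E: 1 − 3 = -2
D has the best Copeland score.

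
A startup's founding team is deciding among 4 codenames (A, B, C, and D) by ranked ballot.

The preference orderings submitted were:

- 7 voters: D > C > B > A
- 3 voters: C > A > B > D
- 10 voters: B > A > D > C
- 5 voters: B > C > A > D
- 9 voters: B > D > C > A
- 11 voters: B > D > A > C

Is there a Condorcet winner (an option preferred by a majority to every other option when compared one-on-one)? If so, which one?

Head-to-head results (45 voters total):
A vs B: B wins 42–3.
A vs C: C wins 24–21.
A vs D: D wins 27–18.
B vs C: B wins 35–10.
B vs D: B wins 38–7.
C vs D: D wins 37–8.
B beats each rival — A (42–3), C (35–10), D (38–7) — so B is the Condorcet winner.

B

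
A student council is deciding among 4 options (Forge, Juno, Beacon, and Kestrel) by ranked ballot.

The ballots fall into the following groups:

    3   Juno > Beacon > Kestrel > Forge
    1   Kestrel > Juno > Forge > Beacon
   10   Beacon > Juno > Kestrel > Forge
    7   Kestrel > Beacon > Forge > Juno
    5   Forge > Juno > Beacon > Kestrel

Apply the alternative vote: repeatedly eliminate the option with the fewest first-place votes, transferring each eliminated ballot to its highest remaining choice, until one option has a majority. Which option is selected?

Round 1: Beacon 10, Kestrel 8, Forge 5, Juno 3. Juno has the fewest and is eliminated.
Round 2: Beacon 13, Kestrel 8, Forge 5. Forge has the fewest and is eliminated.
Round 3: Beacon 18, Kestrel 8. Beacon has a majority.

Beacon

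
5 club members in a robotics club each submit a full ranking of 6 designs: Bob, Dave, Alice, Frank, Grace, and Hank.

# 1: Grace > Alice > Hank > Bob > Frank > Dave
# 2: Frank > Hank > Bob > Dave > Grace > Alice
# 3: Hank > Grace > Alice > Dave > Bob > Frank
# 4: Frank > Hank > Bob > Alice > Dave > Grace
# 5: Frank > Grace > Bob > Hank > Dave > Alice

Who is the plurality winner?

First-place vote totals:
  Bob: 0
  Dave: 0
  Alice: 0
  Frank: 3
  Grace: 1
  Hank: 1
Frank has the most first-place votes.

Frank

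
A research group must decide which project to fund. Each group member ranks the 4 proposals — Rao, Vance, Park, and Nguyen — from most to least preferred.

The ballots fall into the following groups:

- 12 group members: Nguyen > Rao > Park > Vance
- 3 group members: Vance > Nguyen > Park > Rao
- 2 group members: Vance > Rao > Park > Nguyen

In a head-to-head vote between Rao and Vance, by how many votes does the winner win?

Ballots ranking Rao above Vance: 12.
Ballots ranking Vance above Rao: 3+2 = 5.
Rao wins 12–5, a margin of 7.

7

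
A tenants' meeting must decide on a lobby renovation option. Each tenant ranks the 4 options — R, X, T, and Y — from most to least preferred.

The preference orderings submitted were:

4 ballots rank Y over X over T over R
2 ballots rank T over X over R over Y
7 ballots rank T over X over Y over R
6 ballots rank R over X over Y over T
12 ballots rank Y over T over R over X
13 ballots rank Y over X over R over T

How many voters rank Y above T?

35

Ballots ranking Y above T: 4+6+12+13 = 35.
Ballots ranking T above Y: 2+7 = 9.
So 35 of 44 voters prefer Y to T.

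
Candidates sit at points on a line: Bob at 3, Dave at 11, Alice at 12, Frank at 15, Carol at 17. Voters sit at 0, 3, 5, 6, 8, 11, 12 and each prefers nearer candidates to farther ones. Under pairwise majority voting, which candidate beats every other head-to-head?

With single-peaked preferences on a line, the Condorcet winner is the candidate closest to the median voter.
The median voter (position 6) is closest to Bob at 3.
Check: Bob vs Dave — voters closer to Bob: 4 of 7.

Bob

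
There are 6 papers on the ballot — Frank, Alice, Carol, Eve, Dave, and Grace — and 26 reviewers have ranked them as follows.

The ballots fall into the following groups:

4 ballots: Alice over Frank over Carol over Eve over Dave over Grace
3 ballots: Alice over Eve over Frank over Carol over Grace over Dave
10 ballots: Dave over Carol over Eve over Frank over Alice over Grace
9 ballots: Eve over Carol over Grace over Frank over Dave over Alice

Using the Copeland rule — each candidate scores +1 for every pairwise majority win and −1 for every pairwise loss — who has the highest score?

Pairwise results:
  Frank vs Alice: Frank wins 19–7.
  Frank vs Carol: Carol wins 19–7.
  Frank vs Eve: Eve wins 22–4.
  Frank vs Dave: Frank wins 16–10.
  Frank vs Grace: Frank wins 17–9.
  Alice vs Carol: Carol wins 19–7.
  Alice vs Eve: Eve wins 19–7.
  Alice vs Dave: Dave wins 19–7.
  Alice vs Grace: Alice wins 17–9.
  Carol vs Eve: Carol wins 14–12.
  Carol vs Dave: Carol wins 16–10.
  Carol vs Grace: Carol wins 26–0.
  Eve vs Dave: Eve wins 16–10.
  Eve vs Grace: Eve wins 26–0.
  Dave vs Grace: Dave wins 14–12.
Copeland scores (wins − losses):
  Frank: 3 − 2 = 1
  Alice: 1 − 4 = -3
  Carol: 5 − 0 = 5
  Eve: 4 − 1 = 3
  Dave: 2 − 3 = -1
  Grace: 0 − 5 = -5
Carol has the best Copeland score.

Carol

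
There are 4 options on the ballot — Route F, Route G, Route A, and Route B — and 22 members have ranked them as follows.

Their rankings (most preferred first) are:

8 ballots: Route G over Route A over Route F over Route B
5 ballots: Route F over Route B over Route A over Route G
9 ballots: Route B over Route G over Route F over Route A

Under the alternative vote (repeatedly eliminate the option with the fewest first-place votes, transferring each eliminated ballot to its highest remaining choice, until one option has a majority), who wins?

Route B

Round 1: Route B 9, Route G 8, Route F 5, Route A 0. Route A has the fewest and is eliminated.
Round 2: Route B 9, Route G 8, Route F 5. Route F has the fewest and is eliminated.
Round 3: Route B 14, Route G 8. Route B has a majority.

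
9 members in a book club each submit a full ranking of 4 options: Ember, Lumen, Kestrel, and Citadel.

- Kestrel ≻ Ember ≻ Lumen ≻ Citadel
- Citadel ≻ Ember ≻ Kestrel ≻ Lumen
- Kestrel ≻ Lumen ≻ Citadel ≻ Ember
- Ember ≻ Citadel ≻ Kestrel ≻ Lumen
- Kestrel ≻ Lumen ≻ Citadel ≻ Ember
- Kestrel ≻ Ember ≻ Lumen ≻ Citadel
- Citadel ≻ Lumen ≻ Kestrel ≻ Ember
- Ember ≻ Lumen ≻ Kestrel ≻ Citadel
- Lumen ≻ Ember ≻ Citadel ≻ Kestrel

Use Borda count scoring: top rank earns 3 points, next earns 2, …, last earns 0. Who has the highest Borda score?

Borda scores:
  Ember: 2 + 2 + 0 + 3 + 0 + 2 + 0 + 3 + 2 = 14
  Lumen: 1 + 0 + 2 + 0 + 2 + 1 + 2 + 2 + 3 = 13
  Kestrel: 3 + 1 + 3 + 1 + 3 + 3 + 1 + 1 + 0 = 16
  Citadel: 0 + 3 + 1 + 2 + 1 + 0 + 3 + 0 + 1 = 11
Kestrel has the highest total.

Kestrel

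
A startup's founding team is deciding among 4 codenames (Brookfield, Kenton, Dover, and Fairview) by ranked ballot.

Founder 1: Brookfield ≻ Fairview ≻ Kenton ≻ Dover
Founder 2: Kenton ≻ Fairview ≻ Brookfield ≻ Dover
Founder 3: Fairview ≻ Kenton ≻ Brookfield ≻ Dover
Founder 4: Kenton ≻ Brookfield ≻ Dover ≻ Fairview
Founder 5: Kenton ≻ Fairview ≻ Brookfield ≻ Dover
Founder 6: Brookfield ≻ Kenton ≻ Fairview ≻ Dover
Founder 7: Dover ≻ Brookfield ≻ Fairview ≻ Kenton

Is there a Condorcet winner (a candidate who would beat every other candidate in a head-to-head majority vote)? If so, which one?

Kenton

Head-to-head results (7 voters total):
Brookfield vs Kenton: Kenton wins 4–3.
Brookfield vs Dover: Brookfield wins 6–1.
Brookfield vs Fairview: Brookfield wins 4–3.
Kenton vs Dover: Kenton wins 6–1.
Kenton vs Fairview: Kenton wins 4–3.
Dover vs Fairview: Fairview wins 5–2.
Kenton beats each rival — Brookfield (4–3), Dover (6–1), Fairview (4–3) — so Kenton is the Condorcet winner.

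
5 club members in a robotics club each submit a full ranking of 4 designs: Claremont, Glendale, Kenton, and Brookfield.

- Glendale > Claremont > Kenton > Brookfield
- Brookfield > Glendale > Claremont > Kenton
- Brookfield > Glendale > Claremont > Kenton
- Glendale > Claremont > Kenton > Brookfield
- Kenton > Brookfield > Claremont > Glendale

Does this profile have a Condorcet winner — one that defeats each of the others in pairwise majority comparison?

No

Head-to-head results (5 voters total):
Claremont vs Glendale: Glendale wins 4–1.
Claremont vs Kenton: Claremont wins 4–1.
Claremont vs Brookfield: Brookfield wins 3–2.
Glendale vs Kenton: Glendale wins 4–1.
Glendale vs Brookfield: Brookfield wins 3–2.
Kenton vs Brookfield: Kenton wins 3–2.
No candidate beats all others: Claremont beats Kenton beats Brookfield beats Claremont, a majority cycle.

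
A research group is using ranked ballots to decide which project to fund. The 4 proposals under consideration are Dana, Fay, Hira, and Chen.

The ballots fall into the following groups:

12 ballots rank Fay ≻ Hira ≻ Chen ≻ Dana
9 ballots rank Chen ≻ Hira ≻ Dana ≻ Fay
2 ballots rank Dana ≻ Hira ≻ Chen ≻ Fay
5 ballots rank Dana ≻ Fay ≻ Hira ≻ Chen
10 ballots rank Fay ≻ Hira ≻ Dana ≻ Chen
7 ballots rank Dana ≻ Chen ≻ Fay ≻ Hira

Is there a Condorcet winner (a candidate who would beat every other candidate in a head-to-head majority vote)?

Head-to-head results (45 voters total):
Dana vs Fay: Dana wins 23–22.
Dana vs Hira: Hira wins 31–14.
Dana vs Chen: Dana wins 24–21.
Fay vs Hira: Fay wins 34–11.
Fay vs Chen: Fay wins 27–18.
Hira vs Chen: Hira wins 29–16.
No candidate beats all others: Dana beats Fay beats Hira beats Dana, a majority cycle.

No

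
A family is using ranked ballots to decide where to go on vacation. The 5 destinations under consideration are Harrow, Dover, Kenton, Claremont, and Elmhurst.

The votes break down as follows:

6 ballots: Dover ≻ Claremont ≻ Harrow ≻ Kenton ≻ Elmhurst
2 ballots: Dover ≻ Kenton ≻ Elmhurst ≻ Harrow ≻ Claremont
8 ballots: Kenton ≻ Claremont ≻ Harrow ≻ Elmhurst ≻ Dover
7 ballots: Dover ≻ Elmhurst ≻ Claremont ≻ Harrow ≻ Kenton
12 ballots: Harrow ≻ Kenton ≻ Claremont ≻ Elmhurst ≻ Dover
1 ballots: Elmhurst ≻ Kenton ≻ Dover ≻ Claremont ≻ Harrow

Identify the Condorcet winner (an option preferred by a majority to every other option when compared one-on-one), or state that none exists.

Head-to-head results (36 voters total):
Harrow vs Dover: Harrow wins 20–16.
Harrow vs Kenton: Harrow wins 25–11.
Harrow vs Claremont: Claremont wins 22–14.
Harrow vs Elmhurst: Harrow wins 26–10.
Dover vs Kenton: Kenton wins 21–15.
Dover vs Claremont: Claremont wins 20–16.
Dover vs Elmhurst: Elmhurst wins 21–15.
Kenton vs Claremont: Kenton wins 23–13.
Kenton vs Elmhurst: Kenton wins 28–8.
Claremont vs Elmhurst: Claremont wins 26–10.
No candidate beats all others: Harrow beats Kenton beats Claremont beats Harrow, a majority cycle.

There is no Condorcet winner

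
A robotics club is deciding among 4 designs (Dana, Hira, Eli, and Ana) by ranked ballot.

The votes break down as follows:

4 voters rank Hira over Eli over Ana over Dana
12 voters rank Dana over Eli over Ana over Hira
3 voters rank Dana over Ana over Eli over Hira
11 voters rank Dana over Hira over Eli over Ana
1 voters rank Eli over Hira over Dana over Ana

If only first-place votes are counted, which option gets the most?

Dana

First-place vote totals:
  Dana: 26
  Hira: 4
  Eli: 1
  Ana: 0
Dana has the most first-place votes.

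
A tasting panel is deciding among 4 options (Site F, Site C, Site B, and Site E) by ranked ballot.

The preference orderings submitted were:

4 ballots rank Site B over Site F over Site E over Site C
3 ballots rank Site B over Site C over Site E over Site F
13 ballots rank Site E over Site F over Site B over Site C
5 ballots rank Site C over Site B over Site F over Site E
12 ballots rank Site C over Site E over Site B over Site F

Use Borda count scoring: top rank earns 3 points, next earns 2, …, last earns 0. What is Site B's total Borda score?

56

Borda scores:
  Site F: 4·2 + 3·0 + 13·2 + 5·1 + 12·0 = 39
  Site C: 4·0 + 3·2 + 13·0 + 5·3 + 12·3 = 57
  Site B: 4·3 + 3·3 + 13·1 + 5·2 + 12·1 = 56
  Site E: 4·1 + 3·1 + 13·3 + 5·0 + 12·2 = 70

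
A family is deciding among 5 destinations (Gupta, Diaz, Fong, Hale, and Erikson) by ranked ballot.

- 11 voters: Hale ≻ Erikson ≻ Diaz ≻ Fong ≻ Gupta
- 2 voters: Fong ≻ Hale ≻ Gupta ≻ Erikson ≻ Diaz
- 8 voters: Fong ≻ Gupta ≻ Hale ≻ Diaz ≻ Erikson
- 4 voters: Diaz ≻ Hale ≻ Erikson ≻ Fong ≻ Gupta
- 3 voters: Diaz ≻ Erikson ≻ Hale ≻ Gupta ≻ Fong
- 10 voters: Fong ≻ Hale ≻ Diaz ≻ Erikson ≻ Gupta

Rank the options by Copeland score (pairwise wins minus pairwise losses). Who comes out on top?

Pairwise results:
  Gupta vs Diaz: Diaz wins 28–10.
  Gupta vs Fong: Fong wins 35–3.
  Gupta vs Hale: Hale wins 30–8.
  Gupta vs Erikson: Erikson wins 28–10.
  Diaz vs Fong: Fong wins 20–18.
  Diaz vs Hale: Hale wins 31–7.
  Diaz vs Erikson: Diaz wins 25–13.
  Fong vs Hale: Fong wins 20–18.
  Fong vs Erikson: Fong wins 20–18.
  Hale vs Erikson: Hale wins 35–3.
Copeland scores (wins − losses):
  Gupta: 0 − 4 = -4
  Diaz: 2 − 2 = 0
  Fong: 4 − 0 = 4
  Hale: 3 − 1 = 2
  Erikson: 1 − 3 = -2
Fong has the best Copeland score.

Fong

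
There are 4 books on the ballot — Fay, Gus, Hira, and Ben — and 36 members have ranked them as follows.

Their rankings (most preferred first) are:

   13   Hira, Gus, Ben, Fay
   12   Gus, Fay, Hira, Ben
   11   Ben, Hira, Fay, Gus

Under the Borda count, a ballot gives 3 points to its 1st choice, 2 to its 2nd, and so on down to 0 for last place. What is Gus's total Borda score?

62

Borda scores:
  Fay: 13·0 + 12·2 + 11·1 = 35
  Gus: 13·2 + 12·3 + 11·0 = 62
  Hira: 13·3 + 12·1 + 11·2 = 73
  Ben: 13·1 + 12·0 + 11·3 = 46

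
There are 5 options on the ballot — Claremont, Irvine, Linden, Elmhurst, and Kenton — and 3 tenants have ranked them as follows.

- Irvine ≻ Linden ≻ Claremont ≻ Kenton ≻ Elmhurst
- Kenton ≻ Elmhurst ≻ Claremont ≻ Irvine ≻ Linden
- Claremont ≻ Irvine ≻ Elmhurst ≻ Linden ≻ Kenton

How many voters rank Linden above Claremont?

1

Ballots ranking Linden above Claremont: 1.
Ballots ranking Claremont above Linden: 2.
So 1 of 3 voters prefer Linden to Claremont.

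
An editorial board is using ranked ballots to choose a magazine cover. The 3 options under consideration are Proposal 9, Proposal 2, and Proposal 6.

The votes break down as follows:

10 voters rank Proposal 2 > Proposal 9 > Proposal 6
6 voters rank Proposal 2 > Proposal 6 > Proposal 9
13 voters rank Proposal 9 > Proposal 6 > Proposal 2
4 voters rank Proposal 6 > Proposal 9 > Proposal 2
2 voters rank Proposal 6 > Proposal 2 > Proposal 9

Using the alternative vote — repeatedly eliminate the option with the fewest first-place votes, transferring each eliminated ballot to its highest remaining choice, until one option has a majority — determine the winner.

Round 1: Proposal 2 16, Proposal 9 13, Proposal 6 6. Proposal 6 has the fewest and is eliminated.
Round 2: Proposal 2 18, Proposal 9 17. Proposal 2 has a majority.

Proposal 2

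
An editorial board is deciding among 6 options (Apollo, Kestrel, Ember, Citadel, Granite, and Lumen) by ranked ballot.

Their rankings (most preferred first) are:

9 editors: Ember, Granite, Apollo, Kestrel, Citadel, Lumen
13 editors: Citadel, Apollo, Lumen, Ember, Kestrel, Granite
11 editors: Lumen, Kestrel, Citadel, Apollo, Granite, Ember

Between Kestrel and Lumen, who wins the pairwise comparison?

Ballots ranking Kestrel above Lumen: 9.
Ballots ranking Lumen above Kestrel: 13+11 = 24.
Lumen wins the head-to-head, 24–9.

Lumen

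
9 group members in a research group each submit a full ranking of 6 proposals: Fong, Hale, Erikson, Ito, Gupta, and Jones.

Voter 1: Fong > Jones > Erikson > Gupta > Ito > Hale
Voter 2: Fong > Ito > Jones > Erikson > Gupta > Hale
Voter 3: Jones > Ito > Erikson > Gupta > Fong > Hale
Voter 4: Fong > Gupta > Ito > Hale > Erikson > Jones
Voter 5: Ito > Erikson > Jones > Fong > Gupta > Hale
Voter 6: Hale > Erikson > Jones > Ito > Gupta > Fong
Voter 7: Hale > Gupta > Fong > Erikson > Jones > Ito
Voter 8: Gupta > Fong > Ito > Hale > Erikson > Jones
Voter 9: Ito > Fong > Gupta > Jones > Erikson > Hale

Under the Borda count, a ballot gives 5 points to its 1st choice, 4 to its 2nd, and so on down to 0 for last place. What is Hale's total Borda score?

14

Borda scores:
  Fong: 5 + 5 + 1 + 5 + 2 + 0 + 3 + 4 + 4 = 29
  Hale: 0 + 0 + 0 + 2 + 0 + 5 + 5 + 2 + 0 = 14
  Erikson: 3 + 2 + 3 + 1 + 4 + 4 + 2 + 1 + 1 = 21
  Ito: 1 + 4 + 4 + 3 + 5 + 2 + 0 + 3 + 5 = 27
  Gupta: 2 + 1 + 2 + 4 + 1 + 1 + 4 + 5 + 3 = 23
  Jones: 4 + 3 + 5 + 0 + 3 + 3 + 1 + 0 + 2 = 21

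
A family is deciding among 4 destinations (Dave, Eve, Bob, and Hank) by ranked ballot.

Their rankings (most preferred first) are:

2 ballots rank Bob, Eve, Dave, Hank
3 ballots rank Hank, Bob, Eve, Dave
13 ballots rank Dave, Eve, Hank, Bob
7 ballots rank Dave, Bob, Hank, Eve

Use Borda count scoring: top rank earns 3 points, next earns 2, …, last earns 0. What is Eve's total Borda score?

Borda scores:
  Dave: 2·1 + 3·0 + 13·3 + 7·3 = 62
  Eve: 2·2 + 3·1 + 13·2 + 7·0 = 33
  Bob: 2·3 + 3·2 + 13·0 + 7·2 = 26
  Hank: 2·0 + 3·3 + 13·1 + 7·1 = 29

33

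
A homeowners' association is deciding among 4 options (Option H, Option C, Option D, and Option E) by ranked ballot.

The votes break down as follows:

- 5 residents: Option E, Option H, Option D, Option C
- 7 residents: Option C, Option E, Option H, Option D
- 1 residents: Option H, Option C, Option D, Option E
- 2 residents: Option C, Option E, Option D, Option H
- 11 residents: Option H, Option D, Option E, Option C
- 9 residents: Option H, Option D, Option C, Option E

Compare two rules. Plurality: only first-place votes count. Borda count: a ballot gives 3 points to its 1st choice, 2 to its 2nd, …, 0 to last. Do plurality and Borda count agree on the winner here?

Plurality first-place counts: Option H 21, Option C 9, Option D 0, Option E 5 → Option H.
Borda totals: Option H 80, Option C 38, Option D 48, Option E 44 → Option H.
The two rules agree on Option H.

Yes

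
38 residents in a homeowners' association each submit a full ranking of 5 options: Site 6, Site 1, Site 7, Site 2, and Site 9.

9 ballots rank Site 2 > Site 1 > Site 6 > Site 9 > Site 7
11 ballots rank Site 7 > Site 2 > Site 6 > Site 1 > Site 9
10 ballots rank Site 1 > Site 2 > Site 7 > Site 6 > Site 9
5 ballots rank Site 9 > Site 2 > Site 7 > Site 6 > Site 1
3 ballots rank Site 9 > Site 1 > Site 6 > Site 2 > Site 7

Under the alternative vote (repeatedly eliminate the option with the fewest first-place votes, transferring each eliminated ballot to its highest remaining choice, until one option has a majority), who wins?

Round 1: Site 7 11, Site 1 10, Site 2 9, Site 9 8, Site 6 0. Site 6 has the fewest and is eliminated.
Round 2: Site 7 11, Site 1 10, Site 2 9, Site 9 8. Site 9 has the fewest and is eliminated.
Round 3: Site 2 14, Site 1 13, Site 7 11. Site 7 has the fewest and is eliminated.
Round 4: Site 2 25, Site 1 13. Site 2 has a majority.

Site 2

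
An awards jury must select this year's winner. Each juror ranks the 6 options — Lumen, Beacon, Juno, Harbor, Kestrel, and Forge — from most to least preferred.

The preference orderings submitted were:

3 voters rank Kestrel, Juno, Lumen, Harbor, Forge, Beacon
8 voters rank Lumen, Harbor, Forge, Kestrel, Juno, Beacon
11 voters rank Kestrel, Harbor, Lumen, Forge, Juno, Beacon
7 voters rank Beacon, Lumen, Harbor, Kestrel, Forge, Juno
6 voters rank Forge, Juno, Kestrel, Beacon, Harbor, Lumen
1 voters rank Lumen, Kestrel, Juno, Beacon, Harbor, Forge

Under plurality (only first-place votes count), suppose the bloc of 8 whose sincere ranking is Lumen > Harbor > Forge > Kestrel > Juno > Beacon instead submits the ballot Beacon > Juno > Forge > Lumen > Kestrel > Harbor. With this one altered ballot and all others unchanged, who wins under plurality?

Beacon

First-place totals with the altered ballot: Lumen 1, Beacon 15, Juno 0, Harbor 0, Kestrel 14, Forge 6.
The switch changes the winner from Kestrel to Beacon.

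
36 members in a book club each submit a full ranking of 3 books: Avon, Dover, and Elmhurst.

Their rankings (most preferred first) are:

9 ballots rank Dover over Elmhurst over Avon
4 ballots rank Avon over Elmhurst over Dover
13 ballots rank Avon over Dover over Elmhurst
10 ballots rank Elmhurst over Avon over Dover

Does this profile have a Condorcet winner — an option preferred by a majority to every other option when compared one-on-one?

No

Head-to-head results (36 voters total):
Avon vs Dover: Avon wins 27–9.
Avon vs Elmhurst: Elmhurst wins 19–17.
Dover vs Elmhurst: Dover wins 22–14.
No candidate beats all others: Avon beats Dover beats Elmhurst beats Avon, a majority cycle.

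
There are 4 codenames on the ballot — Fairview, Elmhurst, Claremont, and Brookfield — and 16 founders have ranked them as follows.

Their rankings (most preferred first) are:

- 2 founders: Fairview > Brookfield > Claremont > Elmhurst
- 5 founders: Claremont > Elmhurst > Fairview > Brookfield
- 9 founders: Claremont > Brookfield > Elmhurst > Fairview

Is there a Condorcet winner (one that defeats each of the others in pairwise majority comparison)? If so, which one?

Head-to-head results (16 voters total):
Fairview vs Elmhurst: Elmhurst wins 14–2.
Fairview vs Claremont: Claremont wins 14–2.
Fairview vs Brookfield: Brookfield wins 9–7.
Elmhurst vs Claremont: Claremont wins 16–0.
Elmhurst vs Brookfield: Brookfield wins 11–5.
Claremont vs Brookfield: Claremont wins 14–2.
Claremont beats each rival — Fairview (14–2), Elmhurst (16–0), Brookfield (14–2) — so Claremont is the Condorcet winner.

Claremont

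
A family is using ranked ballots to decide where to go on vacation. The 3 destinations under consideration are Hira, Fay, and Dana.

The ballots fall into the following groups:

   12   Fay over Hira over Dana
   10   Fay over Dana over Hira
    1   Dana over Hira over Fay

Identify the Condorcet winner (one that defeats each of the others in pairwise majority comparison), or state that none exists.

Head-to-head results (23 voters total):
Hira vs Fay: Fay wins 22–1.
Hira vs Dana: Hira wins 12–11.
Fay vs Dana: Fay wins 22–1.
Fay beats each rival — Hira (22–1), Dana (22–1) — so Fay is the Condorcet winner.

Fay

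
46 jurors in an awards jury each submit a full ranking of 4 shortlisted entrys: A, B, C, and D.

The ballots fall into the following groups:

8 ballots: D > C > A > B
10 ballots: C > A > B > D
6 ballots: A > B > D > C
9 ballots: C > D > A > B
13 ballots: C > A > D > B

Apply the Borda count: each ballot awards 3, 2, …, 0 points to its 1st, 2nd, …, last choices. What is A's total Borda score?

81

Borda scores:
  A: 8·1 + 10·2 + 6·3 + 9·1 + 13·2 = 81
  B: 8·0 + 10·1 + 6·2 + 9·0 + 13·0 = 22
  C: 8·2 + 10·3 + 6·0 + 9·3 + 13·3 = 112
  D: 8·3 + 10·0 + 6·1 + 9·2 + 13·1 = 61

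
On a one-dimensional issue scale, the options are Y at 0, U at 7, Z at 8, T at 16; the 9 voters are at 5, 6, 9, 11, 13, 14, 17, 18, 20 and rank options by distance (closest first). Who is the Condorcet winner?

With single-peaked preferences on a line, the Condorcet winner is the candidate closest to the median voter.
The median voter (position 13) is closest to T at 16.
Check: T vs U — voters closer to T: 5 of 9.

T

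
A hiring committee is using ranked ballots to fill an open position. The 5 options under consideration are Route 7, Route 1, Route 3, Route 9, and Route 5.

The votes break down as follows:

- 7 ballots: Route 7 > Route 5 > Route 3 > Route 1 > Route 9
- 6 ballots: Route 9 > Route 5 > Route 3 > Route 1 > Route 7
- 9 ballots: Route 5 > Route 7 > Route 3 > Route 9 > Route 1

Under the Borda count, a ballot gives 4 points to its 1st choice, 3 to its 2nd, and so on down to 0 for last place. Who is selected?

Borda scores:
  Route 7: 7·4 + 6·0 + 9·3 = 55
  Route 1: 7·1 + 6·1 + 9·0 = 13
  Route 3: 7·2 + 6·2 + 9·2 = 44
  Route 9: 7·0 + 6·4 + 9·1 = 33
  Route 5: 7·3 + 6·3 + 9·4 = 75
Route 5 has the highest total.

Route 5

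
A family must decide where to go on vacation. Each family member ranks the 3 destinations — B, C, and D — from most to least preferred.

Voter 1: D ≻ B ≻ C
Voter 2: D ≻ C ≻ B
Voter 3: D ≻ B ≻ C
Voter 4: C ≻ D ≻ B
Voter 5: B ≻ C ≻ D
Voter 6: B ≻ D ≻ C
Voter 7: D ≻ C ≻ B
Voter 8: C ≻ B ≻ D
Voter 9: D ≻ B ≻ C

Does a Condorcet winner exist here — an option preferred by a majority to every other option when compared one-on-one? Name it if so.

Head-to-head results (9 voters total):
B vs C: B wins 5–4.
B vs D: D wins 6–3.
C vs D: D wins 6–3.
D beats each rival — B (6–3), C (6–3) — so D is the Condorcet winner.

D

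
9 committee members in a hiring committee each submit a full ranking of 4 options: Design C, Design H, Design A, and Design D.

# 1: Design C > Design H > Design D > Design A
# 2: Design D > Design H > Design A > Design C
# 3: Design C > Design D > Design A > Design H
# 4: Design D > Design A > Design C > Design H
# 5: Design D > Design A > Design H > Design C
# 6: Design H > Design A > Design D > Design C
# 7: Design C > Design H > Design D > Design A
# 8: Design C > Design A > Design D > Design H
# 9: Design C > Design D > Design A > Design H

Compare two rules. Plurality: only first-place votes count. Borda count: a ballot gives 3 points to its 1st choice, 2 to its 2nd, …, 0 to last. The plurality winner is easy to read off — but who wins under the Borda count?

Plurality first-place counts: Design C 5, Design H 1, Design A 0, Design D 3 → Design C.
Borda totals: Design C 16, Design H 10, Design A 11, Design D 17 → Design D.

Design D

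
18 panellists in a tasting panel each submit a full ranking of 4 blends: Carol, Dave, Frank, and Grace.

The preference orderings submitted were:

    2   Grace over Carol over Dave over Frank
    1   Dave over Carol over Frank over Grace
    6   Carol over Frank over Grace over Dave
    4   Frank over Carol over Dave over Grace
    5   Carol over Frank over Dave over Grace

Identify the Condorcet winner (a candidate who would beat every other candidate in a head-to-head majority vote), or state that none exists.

Carol

Head-to-head results (18 voters total):
Carol vs Dave: Carol wins 17–1.
Carol vs Frank: Carol wins 14–4.
Carol vs Grace: Carol wins 16–2.
Dave vs Frank: Frank wins 15–3.
Dave vs Grace: Dave wins 10–8.
Frank vs Grace: Frank wins 16–2.
Carol beats each rival — Dave (17–1), Frank (14–4), Grace (16–2) — so Carol is the Condorcet winner.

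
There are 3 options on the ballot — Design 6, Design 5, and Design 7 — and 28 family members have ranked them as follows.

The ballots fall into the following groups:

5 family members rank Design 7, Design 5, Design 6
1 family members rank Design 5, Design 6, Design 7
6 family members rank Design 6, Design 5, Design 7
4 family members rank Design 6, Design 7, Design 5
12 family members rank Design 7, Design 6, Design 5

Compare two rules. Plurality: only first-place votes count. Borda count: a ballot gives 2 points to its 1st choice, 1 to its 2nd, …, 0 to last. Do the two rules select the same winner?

Plurality first-place counts: Design 6 10, Design 5 1, Design 7 17 → Design 7.
Borda totals: Design 6 33, Design 5 13, Design 7 38 → Design 7.
The two rules agree on Design 7.

Yes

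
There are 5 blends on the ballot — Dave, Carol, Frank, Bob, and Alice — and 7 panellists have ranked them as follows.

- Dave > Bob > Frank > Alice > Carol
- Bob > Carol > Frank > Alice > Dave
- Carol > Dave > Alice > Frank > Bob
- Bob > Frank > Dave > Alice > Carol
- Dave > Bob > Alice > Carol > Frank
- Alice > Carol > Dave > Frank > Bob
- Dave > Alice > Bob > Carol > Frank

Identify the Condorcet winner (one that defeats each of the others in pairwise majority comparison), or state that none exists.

Head-to-head results (7 voters total):
Dave vs Carol: Dave wins 4–3.
Dave vs Frank: Dave wins 5–2.
Dave vs Bob: Dave wins 5–2.
Dave vs Alice: Dave wins 5–2.
Carol vs Frank: Carol wins 5–2.
Carol vs Bob: Bob wins 5–2.
Carol vs Alice: Alice wins 5–2.
Frank vs Bob: Bob wins 5–2.
Frank vs Alice: Alice wins 4–3.
Bob vs Alice: Bob wins 4–3.
Dave beats each rival — Carol (4–3), Frank (5–2), Bob (5–2), Alice (5–2) — so Dave is the Condorcet winner.

Dave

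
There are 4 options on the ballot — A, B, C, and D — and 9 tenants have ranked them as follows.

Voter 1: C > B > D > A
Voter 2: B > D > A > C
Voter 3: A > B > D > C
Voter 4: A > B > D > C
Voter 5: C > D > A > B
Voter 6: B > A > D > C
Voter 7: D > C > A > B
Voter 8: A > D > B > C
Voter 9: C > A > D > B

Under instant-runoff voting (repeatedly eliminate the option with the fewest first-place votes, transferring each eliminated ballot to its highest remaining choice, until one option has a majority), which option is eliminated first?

Round 1: A 3, C 3, B 2, D 1. D has the fewest and is eliminated.
Round 2: C 4, A 3, B 2. B has the fewest and is eliminated.
Round 3: A 5, C 4. A has a majority.

D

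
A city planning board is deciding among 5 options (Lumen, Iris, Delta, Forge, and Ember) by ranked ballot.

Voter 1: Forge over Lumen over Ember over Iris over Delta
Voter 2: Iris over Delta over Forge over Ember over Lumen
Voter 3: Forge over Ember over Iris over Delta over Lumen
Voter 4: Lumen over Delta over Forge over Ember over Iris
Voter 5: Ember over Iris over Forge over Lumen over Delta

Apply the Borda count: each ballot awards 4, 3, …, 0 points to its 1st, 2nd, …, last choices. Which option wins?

Borda scores:
  Lumen: 3 + 0 + 0 + 4 + 1 = 8
  Iris: 1 + 4 + 2 + 0 + 3 = 10
  Delta: 0 + 3 + 1 + 3 + 0 = 7
  Forge: 4 + 2 + 4 + 2 + 2 = 14
  Ember: 2 + 1 + 3 + 1 + 4 = 11
Forge has the highest total.

Forge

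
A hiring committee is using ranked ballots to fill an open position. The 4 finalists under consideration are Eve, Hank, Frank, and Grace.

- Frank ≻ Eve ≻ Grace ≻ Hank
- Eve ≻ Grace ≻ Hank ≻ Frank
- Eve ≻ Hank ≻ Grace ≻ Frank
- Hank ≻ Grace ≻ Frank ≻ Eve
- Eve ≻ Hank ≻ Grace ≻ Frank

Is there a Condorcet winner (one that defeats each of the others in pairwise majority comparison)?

Yes

Head-to-head results (5 voters total):
Eve vs Hank: Eve wins 4–1.
Eve vs Frank: Eve wins 3–2.
Eve vs Grace: Eve wins 4–1.
Hank vs Frank: Hank wins 4–1.
Hank vs Grace: Hank wins 3–2.
Frank vs Grace: Grace wins 4–1.
Eve beats each rival — Hank (4–1), Frank (3–2), Grace (4–1) — so Eve is the Condorcet winner.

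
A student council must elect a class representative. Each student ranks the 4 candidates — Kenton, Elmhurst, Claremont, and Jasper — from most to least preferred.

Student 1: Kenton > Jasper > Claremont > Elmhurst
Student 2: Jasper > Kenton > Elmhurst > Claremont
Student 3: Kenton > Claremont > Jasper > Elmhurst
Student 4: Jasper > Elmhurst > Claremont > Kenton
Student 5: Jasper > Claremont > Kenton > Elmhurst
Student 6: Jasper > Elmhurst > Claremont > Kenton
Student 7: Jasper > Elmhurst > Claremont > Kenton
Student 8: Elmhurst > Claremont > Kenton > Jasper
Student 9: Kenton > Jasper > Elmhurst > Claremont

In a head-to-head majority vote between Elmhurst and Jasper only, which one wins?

Jasper

Ballots ranking Elmhurst above Jasper: 1.
Ballots ranking Jasper above Elmhurst: 8.
Jasper wins the head-to-head, 8–1.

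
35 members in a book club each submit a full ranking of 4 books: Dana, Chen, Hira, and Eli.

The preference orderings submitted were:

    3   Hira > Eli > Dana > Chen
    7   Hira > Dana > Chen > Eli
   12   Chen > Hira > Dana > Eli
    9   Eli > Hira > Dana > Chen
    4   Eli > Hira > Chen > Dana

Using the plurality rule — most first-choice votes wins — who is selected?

First-place vote totals:
  Dana: 0
  Chen: 12
  Hira: 10
  Eli: 13
Eli has the most first-place votes.

Eli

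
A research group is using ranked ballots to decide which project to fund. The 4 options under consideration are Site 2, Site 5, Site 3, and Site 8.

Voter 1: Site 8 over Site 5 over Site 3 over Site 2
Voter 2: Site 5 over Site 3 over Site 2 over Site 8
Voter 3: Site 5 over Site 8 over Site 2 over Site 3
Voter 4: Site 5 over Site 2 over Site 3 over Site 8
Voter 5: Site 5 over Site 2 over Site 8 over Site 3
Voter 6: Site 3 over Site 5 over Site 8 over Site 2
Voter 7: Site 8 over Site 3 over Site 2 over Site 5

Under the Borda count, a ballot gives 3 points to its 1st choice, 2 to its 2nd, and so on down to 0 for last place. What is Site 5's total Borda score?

16

Borda scores:
  Site 2: 0 + 1 + 1 + 2 + 2 + 0 + 1 = 7
  Site 5: 2 + 3 + 3 + 3 + 3 + 2 + 0 = 16
  Site 3: 1 + 2 + 0 + 1 + 0 + 3 + 2 = 9
  Site 8: 3 + 0 + 2 + 0 + 1 + 1 + 3 = 10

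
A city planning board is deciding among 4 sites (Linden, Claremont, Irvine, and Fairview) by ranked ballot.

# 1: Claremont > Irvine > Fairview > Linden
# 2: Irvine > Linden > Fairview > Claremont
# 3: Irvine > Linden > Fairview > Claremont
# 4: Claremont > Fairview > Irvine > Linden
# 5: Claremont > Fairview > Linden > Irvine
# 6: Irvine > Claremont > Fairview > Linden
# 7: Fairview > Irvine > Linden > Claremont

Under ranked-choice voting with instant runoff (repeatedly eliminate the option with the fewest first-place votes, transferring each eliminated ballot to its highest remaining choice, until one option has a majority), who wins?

Round 1: Claremont 3, Irvine 3, Fairview 1, Linden 0. Linden has the fewest and is eliminated.
Round 2: Claremont 3, Irvine 3, Fairview 1. Fairview has the fewest and is eliminated.
Round 3: Irvine 4, Claremont 3. Irvine has a majority.

Irvine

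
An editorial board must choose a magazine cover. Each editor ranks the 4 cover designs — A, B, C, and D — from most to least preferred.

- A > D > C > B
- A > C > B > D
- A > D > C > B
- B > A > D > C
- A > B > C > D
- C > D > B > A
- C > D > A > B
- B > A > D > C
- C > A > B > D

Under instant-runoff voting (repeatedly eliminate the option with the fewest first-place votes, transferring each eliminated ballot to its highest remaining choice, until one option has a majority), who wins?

A

Round 1: A 4, C 3, B 2, D 0. D has the fewest and is eliminated.
Round 2: A 4, C 3, B 2. B has the fewest and is eliminated.
Round 3: A 6, C 3. A has a majority.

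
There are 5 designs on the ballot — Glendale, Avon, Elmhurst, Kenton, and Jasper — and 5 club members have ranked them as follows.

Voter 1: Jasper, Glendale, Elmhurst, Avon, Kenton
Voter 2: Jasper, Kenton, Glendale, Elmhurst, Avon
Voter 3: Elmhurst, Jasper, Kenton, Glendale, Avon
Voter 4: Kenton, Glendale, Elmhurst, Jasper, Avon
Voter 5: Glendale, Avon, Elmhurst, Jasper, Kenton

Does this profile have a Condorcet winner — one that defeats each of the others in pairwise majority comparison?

Head-to-head results (5 voters total):
Glendale vs Avon: Glendale wins 5–0.
Glendale vs Elmhurst: Glendale wins 4–1.
Glendale vs Kenton: Kenton wins 3–2.
Glendale vs Jasper: Jasper wins 3–2.
Avon vs Elmhurst: Elmhurst wins 4–1.
Avon vs Kenton: Kenton wins 3–2.
Avon vs Jasper: Jasper wins 4–1.
Elmhurst vs Kenton: Elmhurst wins 3–2.
Elmhurst vs Jasper: Elmhurst wins 3–2.
Kenton vs Jasper: Jasper wins 4–1.
No candidate beats all others: Glendale beats Elmhurst beats Kenton beats Glendale, a majority cycle.

No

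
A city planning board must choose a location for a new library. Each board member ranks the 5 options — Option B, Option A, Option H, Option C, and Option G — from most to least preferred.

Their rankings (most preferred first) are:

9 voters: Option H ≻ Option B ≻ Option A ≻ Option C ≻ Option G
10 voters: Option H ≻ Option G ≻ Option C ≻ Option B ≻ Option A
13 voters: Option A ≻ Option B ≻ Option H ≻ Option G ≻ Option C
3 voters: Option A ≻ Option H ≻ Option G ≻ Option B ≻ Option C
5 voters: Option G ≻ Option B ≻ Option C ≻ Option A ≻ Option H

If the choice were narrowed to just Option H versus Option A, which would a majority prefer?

Ballots ranking Option H above Option A: 9+10 = 19.
Ballots ranking Option A above Option H: 13+3+5 = 21.
Option A wins the head-to-head, 21–19.

Option A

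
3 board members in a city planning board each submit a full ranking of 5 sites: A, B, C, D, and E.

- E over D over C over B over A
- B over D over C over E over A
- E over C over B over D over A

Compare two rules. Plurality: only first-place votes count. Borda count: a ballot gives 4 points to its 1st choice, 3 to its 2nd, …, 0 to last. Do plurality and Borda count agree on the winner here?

Yes

Plurality first-place counts: A 0, B 1, C 0, D 0, E 2 → E.
Borda totals: A 0, B 7, C 7, D 7, E 9 → E.
The two rules agree on E.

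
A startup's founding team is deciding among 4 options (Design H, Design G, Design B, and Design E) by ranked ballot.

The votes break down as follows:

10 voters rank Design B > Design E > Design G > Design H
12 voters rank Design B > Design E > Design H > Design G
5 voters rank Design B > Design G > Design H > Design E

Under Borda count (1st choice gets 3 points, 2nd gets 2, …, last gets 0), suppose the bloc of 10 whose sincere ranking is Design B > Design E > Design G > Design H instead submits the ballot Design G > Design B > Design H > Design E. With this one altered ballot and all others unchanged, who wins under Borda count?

Design B

Borda totals with the altered ballot: Design H 27, Design G 40, Design B 71, Design E 24.
The winner is unchanged: still Design B.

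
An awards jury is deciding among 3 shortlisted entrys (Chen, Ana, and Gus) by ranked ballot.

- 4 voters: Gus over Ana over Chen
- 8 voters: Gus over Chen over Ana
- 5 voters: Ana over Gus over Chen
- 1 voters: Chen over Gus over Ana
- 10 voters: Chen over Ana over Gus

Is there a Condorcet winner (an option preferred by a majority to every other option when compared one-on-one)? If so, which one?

Head-to-head results (28 voters total):
Chen vs Ana: Chen wins 19–9.
Chen vs Gus: Gus wins 17–11.
Ana vs Gus: Ana wins 15–13.
No candidate beats all others: Chen beats Ana beats Gus beats Chen, a majority cycle.

None — there is no Condorcet winner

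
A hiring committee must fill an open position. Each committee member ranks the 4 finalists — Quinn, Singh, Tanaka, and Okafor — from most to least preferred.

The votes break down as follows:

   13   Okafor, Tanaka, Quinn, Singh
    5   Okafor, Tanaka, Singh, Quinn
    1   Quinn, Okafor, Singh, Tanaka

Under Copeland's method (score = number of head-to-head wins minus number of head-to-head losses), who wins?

Pairwise results:
  Quinn vs Singh: Quinn wins 14–5.
  Quinn vs Tanaka: Tanaka wins 18–1.
  Quinn vs Okafor: Okafor wins 18–1.
  Singh vs Tanaka: Tanaka wins 18–1.
  Singh vs Okafor: Okafor wins 19–0.
  Tanaka vs Okafor: Okafor wins 19–0.
Copeland scores (wins − losses):
  Quinn: 1 − 2 = -1
  Singh: 0 − 3 = -3
  Tanaka: 2 − 1 = 1
  Okafor: 3 − 0 = 3
Okafor has the best Copeland score.

Okafor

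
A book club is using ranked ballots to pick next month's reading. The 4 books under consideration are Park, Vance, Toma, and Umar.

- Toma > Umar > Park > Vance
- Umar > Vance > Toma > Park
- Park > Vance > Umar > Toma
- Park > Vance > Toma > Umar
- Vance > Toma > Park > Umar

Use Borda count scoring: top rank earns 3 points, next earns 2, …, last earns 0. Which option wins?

Borda scores:
  Park: 1 + 0 + 3 + 3 + 1 = 8
  Vance: 0 + 2 + 2 + 2 + 3 = 9
  Toma: 3 + 1 + 0 + 1 + 2 = 7
  Umar: 2 + 3 + 1 + 0 + 0 = 6
Vance has the highest total.

Vance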